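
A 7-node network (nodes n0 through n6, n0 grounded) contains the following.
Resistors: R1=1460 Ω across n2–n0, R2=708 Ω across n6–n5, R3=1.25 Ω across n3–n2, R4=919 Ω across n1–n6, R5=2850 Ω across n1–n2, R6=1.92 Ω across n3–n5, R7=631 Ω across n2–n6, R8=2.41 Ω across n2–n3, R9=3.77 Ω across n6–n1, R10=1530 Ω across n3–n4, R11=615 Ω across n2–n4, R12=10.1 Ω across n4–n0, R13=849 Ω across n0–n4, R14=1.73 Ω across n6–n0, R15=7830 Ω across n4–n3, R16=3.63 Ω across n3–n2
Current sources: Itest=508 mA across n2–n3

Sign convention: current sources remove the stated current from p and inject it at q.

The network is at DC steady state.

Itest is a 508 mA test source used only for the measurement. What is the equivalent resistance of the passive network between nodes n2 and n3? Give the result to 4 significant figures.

R_eq = 0.6703 Ω

MNA unknowns: 6 node voltages V₁..V_6
R1: Y=0.0006849 on G[2,0]
R2: Y=0.001412 on G[6,5]
R3: Y=0.8000 on G[3,2]
R4: Y=0.001088 on G[1,6]
R5: Y=0.0003509 on G[1,2]
R6: Y=0.5208 on G[3,5]
R7: Y=0.001585 on G[2,6]
R8: Y=0.4149 on G[2,3]
R9: Y=0.2653 on G[6,1]
R10: Y=0.0006536 on G[3,4]
R11: Y=0.001626 on G[2,4]
R12: Y=0.09901 on G[4,0]
R13: Y=0.001178 on G[0,4]
R14: Y=0.5780 on G[6,0]
R15: Y=0.0001277 on G[4,3]
R16: Y=0.2755 on G[3,2]
Itest: z[2]−=0.508, z[3]+=0.508
solve → V1=6.248e-06, V2=-0.1158, V3=0.2247, V4=-0.0001246, V5=0.2241, V6=0.0001588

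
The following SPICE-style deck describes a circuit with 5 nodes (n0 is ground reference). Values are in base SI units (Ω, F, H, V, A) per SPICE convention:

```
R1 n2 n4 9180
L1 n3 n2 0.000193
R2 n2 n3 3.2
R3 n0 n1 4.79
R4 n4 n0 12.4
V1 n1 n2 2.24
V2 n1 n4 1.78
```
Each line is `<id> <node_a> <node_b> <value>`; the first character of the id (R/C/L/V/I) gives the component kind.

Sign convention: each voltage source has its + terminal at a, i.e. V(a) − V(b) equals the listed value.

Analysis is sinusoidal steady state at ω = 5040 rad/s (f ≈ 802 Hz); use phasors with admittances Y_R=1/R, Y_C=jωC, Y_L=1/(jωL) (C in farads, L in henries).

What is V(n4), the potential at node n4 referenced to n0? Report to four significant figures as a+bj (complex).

Apply KCL at each of the 4 non-ground nodes and solve the resulting linear system.
Node n1: branches {R3, V1, V2} → V_1 = 0.4960+0.000j
Node n2: branches {R1, L1, R2, V1} → V_2 = -1.744+0.000j
Node n3: branches {L1, R2} → V_3 = -1.744+0.000j
Node n4: branches {R1, R4, V2} → V_4 = -1.284+0.000j
Source currents: i(V1)=-5.011e-05+0.000j, i(V2)=-0.1035+0.000j

-1.284+0.000j V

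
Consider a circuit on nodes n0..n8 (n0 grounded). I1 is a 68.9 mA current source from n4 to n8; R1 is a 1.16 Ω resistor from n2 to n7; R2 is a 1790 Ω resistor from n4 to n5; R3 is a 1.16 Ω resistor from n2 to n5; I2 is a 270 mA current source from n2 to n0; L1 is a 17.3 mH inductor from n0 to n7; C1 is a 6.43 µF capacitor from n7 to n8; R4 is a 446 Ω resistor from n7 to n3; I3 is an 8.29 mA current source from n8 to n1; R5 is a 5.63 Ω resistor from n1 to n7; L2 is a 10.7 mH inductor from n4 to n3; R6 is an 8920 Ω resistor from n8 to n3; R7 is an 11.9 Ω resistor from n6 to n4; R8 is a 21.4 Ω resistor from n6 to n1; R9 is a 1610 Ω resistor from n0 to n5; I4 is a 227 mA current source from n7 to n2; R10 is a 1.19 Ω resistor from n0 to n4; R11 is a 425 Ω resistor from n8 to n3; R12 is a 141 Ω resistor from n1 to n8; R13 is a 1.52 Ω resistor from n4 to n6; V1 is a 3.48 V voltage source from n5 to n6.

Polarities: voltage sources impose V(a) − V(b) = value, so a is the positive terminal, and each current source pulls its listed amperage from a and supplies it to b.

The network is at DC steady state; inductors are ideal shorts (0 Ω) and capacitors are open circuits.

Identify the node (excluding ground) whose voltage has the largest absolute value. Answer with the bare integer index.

MNA unknowns: 8 node voltages V₁..V_8 plus 3 source currents (L1, L2, V1)
I1: z[4]−=0.0689, z[8]+=0.0689
R1: Y=0.8621 on G[2,7]
R2: Y=0.0005587 on G[4,5]
R3: Y=0.8621 on G[2,5]
I2: z[2]−=0.27, z[0]+=0.27
L1: row V0−V7=0, i_L1 at 0,7
C1: Y=0.000 on G[7,8]
R4: Y=0.002242 on G[7,3]
I3: z[8]−=0.00829, z[1]+=0.00829
R5: Y=0.1776 on G[1,7]
L2: row V4−V3=0, i_L2 at 4,3
R6: Y=0.0001121 on G[8,3]
R7: Y=0.08403 on G[6,4]
R8: Y=0.04673 on G[6,1]
R9: Y=0.0006211 on G[0,5]
I4: z[7]−=0.227, z[2]+=0.227
R10: Y=0.8403 on G[0,4]
R11: Y=0.002353 on G[8,3]
R12: Y=0.007092 on G[1,8]
R13: Y=0.6579 on G[4,6]
V1: row V5−V6=3.48, i_V1 at 5,6
solve → V1=-0.1396, V2=0.8242, V3=-0.8661, V4=-0.8661, V5=1.698, V6=-1.782, V7=0.000, V8=6.015
aux → i_L1=-0.4568, i_L2=-0.01890, i_V1=-0.7560

8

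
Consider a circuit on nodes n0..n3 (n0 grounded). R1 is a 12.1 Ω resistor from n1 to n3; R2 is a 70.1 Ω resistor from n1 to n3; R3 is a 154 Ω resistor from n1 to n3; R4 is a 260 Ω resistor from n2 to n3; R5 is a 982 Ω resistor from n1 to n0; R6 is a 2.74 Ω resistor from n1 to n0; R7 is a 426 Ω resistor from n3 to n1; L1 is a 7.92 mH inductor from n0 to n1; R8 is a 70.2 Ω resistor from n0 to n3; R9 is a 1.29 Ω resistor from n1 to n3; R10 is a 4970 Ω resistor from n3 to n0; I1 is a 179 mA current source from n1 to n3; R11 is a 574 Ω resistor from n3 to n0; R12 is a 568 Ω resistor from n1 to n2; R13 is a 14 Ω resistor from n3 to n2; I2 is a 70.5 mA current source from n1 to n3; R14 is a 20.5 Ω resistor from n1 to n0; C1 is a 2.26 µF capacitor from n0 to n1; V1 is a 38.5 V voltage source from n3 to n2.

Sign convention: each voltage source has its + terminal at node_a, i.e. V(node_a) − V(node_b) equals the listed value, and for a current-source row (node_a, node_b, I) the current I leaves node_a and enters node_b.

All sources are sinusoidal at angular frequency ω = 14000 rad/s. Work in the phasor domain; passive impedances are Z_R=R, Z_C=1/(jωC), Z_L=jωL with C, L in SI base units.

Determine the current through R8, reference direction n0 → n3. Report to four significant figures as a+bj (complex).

-0.004843-9.722e-06j A

Apply KCL at each of the 3 non-ground nodes and solve the resulting linear system.
Node n1: branches {R1, R2, R3, R5, R6, R7, L1, R9, I1, R12, I2, R14, C1} → V_1 = -0.01323+0.0006950j
Node n2: branches {R4, R12, R13, V1} → V_2 = -38.16+0.0006825j
Node n3: branches {R1, R2, R3, R4, R7, R8, R9, R10, I1, R11, R13, I2, V1} → V_3 = 0.3400+0.0006825j
Source currents: i(V1)=-2.965-2.204e-08j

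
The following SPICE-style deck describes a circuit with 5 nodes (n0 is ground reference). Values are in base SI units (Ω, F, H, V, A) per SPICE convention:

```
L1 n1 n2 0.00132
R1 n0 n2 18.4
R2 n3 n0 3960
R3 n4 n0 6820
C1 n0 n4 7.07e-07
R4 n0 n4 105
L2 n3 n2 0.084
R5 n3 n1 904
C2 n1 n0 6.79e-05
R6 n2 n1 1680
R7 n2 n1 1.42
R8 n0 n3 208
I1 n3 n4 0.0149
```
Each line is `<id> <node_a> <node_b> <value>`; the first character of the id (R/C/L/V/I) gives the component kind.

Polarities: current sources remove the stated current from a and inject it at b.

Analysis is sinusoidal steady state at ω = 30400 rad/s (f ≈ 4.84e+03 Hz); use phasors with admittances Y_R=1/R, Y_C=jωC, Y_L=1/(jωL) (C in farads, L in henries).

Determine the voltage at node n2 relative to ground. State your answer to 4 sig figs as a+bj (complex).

Apply KCL at each of the 4 non-ground nodes and solve the resulting linear system.
Node n1: branches {L1, R5, C2, R6, R7} → V_1 = 0.0003092+0.001324j
Node n2: branches {L1, R1, L2, R6, R7} → V_2 = 0.0001696+0.002466j
Node n3: branches {R2, L2, R5, R8, I1} → V_3 = -2.406-0.1526j
Node n4: branches {R3, C1, R4, I1} → V_4 = 0.2594-0.5765j

0.0001696+0.002466j V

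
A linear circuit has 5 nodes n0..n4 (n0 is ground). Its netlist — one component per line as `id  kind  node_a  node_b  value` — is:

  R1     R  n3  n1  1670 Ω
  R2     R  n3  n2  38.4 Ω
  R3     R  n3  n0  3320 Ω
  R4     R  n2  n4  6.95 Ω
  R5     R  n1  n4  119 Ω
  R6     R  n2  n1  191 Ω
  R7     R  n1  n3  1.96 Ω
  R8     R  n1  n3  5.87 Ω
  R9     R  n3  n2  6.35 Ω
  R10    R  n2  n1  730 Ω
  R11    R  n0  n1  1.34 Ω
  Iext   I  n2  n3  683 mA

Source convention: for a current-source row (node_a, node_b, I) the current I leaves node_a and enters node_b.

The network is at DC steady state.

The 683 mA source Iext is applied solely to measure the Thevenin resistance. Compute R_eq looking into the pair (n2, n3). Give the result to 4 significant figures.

R_eq = 5.057 Ω

Element admittances at DC:
  Y(R1) = 0.0005988 S between n3,n1
  Y(R2) = 0.02604 S between n3,n2
  Y(R3) = 0.0003012 S between n3,n0
  Y(R4) = 0.1439 S between n2,n4
  Y(R5) = 0.008403 S between n1,n4
  Y(R6) = 0.005236 S between n2,n1
  Y(R7) = 0.5102 S between n1,n3
  Y(R8) = 0.1704 S between n1,n3
  Y(R9) = 0.1575 S between n3,n2
  Y(R10) = 0.001370 S between n2,n1
  Y(R11) = 0.7463 S between n0,n1
  Iext: injects 0.683 A into n3 (from n2)
Assemble and solve the 4×4 MNA system:
  V(n1)=-2.912e-05  V(n2)=-3.381  V(n3)=0.07214  V(n4)=-3.195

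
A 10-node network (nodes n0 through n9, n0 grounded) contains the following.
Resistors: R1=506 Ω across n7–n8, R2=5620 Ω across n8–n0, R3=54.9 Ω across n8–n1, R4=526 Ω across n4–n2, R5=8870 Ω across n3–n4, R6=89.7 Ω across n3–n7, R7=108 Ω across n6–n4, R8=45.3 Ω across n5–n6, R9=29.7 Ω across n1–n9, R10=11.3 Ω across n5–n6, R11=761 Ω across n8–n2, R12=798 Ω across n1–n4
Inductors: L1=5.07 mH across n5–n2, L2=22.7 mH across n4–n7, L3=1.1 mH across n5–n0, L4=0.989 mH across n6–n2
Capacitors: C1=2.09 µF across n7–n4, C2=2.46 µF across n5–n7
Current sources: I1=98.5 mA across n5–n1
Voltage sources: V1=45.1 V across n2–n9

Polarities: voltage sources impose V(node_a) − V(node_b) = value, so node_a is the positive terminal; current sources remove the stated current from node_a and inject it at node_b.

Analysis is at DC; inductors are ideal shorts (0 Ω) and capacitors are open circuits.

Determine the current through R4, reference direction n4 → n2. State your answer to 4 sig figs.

-0.01486 A

MNA unknowns: 9 node voltages V₁..V_9 plus 5 source currents (L1, L2, L3, L4, V1)
R1: Y=0.001976 on G[7,8]
R2: Y=0.0001779 on G[8,0]
L1: row V5−V2=0, i_L1 at 5,2
R3: Y=0.01821 on G[8,1]
C1: Y=0.000 on G[7,4]
I1: z[5]−=0.0985, z[1]+=0.0985
L2: row V4−V7=0, i_L2 at 4,7
R4: Y=0.001901 on G[4,2]
R5: Y=0.0001127 on G[3,4]
L3: row V5−V0=0, i_L3 at 5,0
R6: Y=0.01115 on G[3,7]
R7: Y=0.009259 on G[6,4]
R8: Y=0.02208 on G[5,6]
L4: row V6−V2=0, i_L4 at 6,2
C2: Y=0.000 on G[5,7]
R9: Y=0.03367 on G[1,9]
R10: Y=0.08850 on G[5,6]
R11: Y=0.001314 on G[8,2]
R12: Y=0.001253 on G[1,4]
V1: row V2−V9=45.1, i_V1 at 2,9
solve → V1=-38.13, V2=0.000, V3=-7.818, V4=-7.818, V5=0.000, V6=0.000, V7=-7.818, V8=-32.75, V9=-45.10
aux → i_L1=-0.1043, i_L2=0.04926, i_L3=0.005827, i_L4=-0.07239, i_V1=-0.2346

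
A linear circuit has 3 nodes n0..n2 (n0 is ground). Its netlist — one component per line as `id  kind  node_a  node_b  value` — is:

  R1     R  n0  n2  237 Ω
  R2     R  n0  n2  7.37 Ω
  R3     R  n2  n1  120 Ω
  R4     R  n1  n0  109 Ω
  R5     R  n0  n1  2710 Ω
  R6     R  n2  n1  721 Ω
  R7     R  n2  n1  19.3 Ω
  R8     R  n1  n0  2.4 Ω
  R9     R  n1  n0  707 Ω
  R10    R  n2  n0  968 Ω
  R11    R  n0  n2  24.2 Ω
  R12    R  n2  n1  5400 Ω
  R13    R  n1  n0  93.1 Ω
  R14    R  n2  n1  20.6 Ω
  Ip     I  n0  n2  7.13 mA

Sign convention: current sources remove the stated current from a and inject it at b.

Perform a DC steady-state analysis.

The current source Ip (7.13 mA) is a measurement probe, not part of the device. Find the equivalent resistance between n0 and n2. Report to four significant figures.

Apply KCL at each of the 2 non-ground nodes and solve the resulting linear system.
Node n1: branches {R3, R4, R5, R6, R7, R8, R9, R12, R13, R14} → V_1 = 0.005300
Node n2: branches {R1, R2, R3, R6, R7, R10, R11, R12, R14, Ip} → V_2 = 0.02637

R_eq = 3.699 Ω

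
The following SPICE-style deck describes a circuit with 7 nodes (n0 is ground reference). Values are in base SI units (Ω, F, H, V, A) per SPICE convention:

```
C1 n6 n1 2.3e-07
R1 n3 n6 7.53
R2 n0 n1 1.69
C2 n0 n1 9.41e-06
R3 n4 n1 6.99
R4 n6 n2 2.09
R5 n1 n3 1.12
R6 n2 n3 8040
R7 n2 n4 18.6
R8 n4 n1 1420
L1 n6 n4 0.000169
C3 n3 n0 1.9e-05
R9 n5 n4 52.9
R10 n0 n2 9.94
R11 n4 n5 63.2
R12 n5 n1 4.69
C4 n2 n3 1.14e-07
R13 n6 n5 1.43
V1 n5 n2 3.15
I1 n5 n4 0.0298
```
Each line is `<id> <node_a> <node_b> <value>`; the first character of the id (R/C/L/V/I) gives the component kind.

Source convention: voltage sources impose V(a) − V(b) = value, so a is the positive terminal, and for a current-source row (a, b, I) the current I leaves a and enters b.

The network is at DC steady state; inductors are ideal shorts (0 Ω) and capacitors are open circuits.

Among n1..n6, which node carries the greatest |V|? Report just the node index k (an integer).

2

Element admittances at DC:
  Y(C1) = 0.000 S between n6,n1
  Y(R1) = 0.1328 S between n3,n6
  Y(R2) = 0.5917 S between n0,n1
  Y(C2) = 0.000 S between n0,n1
  Y(R3) = 0.1431 S between n4,n1
  Y(R4) = 0.4785 S between n6,n2
  Y(R5) = 0.8929 S between n1,n3
  Y(R6) = 0.0001244 S between n2,n3
  Y(R7) = 0.05376 S between n2,n4
  Y(R8) = 0.0007042 S between n4,n1
  L1: short n6↔n4 (DC inductor)
  Y(C3) = 0.000 S between n3,n0
  Y(R9) = 0.01890 S between n5,n4
  Y(R10) = 0.1006 S between n0,n2
  Y(R11) = 0.01582 S between n4,n5
  Y(R12) = 0.2132 S between n5,n1
  Y(C4) = 0.000 S between n2,n3
  Y(R13) = 0.6993 S between n6,n5
  V1: constraint V(n5)−V(n2) = 3.15
  I1: injects 0.0298 A into n4 (from n5)
Assemble and solve the 8×8 MNA system:
  V(n1)=0.3021  V(n2)=-1.777  V(n3)=0.2772  V(n4)=0.1117  V(n5)=1.373  V(n6)=0.1117
  i(L1)=0.0005487  i(V1)=-1.184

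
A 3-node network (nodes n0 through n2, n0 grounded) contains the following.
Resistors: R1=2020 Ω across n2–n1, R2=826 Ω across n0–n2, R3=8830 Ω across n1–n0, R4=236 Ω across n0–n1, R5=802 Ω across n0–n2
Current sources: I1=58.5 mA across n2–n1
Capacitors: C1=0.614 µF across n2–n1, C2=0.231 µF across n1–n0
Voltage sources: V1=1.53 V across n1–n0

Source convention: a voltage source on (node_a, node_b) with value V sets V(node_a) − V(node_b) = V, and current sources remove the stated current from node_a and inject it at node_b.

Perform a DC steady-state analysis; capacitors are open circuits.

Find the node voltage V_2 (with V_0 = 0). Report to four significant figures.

Element admittances at DC:
  Y(R1) = 0.0004950 S between n2,n1
  I1: injects 0.0585 A into n1 (from n2)
  Y(R2) = 0.001211 S between n0,n2
  Y(R3) = 0.0001133 S between n1,n0
  Y(C1) = 0.000 S between n2,n1
  Y(R4) = 0.004237 S between n0,n1
  Y(R5) = 0.001247 S between n0,n2
  Y(C2) = 0.000 S between n1,n0
  V1: constraint V(n1)−V(n0) = 1.53
Assemble and solve the 3×3 MNA system:
  V(n1)=1.530  V(n2)=-19.56
  i(V1)=0.04140

-19.56 V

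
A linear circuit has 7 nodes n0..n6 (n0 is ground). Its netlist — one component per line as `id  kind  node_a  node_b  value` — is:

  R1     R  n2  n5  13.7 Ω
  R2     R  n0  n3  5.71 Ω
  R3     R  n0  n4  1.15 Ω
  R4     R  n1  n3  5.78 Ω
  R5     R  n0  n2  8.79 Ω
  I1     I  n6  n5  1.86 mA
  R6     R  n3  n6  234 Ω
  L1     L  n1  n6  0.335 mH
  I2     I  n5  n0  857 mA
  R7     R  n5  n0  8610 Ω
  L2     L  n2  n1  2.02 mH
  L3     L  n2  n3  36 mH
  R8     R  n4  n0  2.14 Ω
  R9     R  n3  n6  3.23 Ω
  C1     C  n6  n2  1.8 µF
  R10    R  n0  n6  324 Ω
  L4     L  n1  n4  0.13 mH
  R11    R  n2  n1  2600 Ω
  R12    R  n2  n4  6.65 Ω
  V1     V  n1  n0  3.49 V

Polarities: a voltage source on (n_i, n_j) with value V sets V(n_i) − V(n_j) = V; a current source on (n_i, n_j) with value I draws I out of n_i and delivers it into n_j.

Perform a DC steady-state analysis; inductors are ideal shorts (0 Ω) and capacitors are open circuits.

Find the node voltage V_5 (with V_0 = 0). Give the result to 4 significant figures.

Apply KCL at each of the 6 non-ground nodes and solve the resulting linear system.
Node n1: branches {R4, L1, L2, L4, R11, V1} → V_1 = 3.490
Node n2: branches {R1, R5, L2, L3, C1, R11, R12} → V_2 = 3.490
Node n3: branches {R2, R4, R6, L3, R9} → V_3 = 3.490
Node n4: branches {R3, R8, L4, R12} → V_4 = 3.490
Node n5: branches {R1, I1, I2, R7} → V_5 = -8.212
Node n6: branches {I1, R6, L1, R9, C1, R10} → V_6 = 3.490
Source currents: i(L1)=0.01263, i(L2)=-1.862, i(L3)=0.6112, i(L4)=4.666, i(V1)=-6.541

-8.212 V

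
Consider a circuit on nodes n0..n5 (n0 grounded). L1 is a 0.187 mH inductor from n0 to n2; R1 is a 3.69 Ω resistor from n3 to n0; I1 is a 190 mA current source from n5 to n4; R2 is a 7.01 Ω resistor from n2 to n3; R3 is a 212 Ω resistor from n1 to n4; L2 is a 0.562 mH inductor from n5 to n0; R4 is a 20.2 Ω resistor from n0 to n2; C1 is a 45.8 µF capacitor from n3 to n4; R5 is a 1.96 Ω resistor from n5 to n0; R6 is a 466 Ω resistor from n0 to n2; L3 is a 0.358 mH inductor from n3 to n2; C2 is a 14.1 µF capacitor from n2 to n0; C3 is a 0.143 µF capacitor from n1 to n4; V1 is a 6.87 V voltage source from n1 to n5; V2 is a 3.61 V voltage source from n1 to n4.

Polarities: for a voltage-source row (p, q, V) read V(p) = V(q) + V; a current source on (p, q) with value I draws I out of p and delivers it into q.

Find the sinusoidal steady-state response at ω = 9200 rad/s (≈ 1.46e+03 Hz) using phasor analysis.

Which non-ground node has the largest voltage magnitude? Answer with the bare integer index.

1

Element admittances at ω=9200 rad/s:
  Y(L1) = 0.000-0.5813j S between n0,n2
  Y(R1) = 0.2710+0.000j S between n3,n0
  I1: injects 0.19 A into n4 (from n5)
  Y(R2) = 0.1427+0.000j S between n2,n3
  Y(R3) = 0.004717+0.000j S between n1,n4
  Y(L2) = 0.000-0.1934j S between n5,n0
  Y(R4) = 0.04950+0.000j S between n0,n2
  Y(C1) = 0.000+0.4214j S between n3,n4
  Y(R5) = 0.5102+0.000j S between n5,n0
  Y(R6) = 0.002146+0.000j S between n0,n2
  Y(L3) = 0.000-0.3036j S between n3,n2
  Y(C2) = 0.000+0.1297j S between n2,n0
  Y(C3) = 0.000+0.001316j S between n1,n4
  V1: constraint V(n1)−V(n5) = 6.87
  V2: constraint V(n1)−V(n4) = 3.61
Assemble and solve the 7×7 MNA system:
  V(n1)=5.547-0.6659j  V(n2)=0.6352+0.6640j  V(n3)=1.738+1.241j  V(n4)=1.937-0.6659j  V(n5)=-1.323-0.6659j
  i(V1)=-0.6137-0.08392j  i(V2)=0.5966+0.07917j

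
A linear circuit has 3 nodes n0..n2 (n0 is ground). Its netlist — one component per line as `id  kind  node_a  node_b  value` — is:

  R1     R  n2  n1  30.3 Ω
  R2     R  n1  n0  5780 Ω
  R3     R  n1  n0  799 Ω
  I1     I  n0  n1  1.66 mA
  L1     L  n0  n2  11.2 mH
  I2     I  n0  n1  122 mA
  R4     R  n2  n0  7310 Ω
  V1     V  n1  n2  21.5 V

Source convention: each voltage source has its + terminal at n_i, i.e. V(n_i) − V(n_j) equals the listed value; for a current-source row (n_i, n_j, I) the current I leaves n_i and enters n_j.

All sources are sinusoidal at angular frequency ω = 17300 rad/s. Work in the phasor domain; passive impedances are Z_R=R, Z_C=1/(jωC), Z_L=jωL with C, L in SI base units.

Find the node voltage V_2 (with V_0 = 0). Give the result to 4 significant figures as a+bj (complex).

MNA unknowns: 2 node voltages V₁..V_2 plus 1 source current (V1)
R1: Y=0.03300+0.000j on G[2,1]
R2: Y=0.0001730+0.000j on G[1,0]
R3: Y=0.001252+0.000j on G[1,0]
I1: z[0]−=0.00166, z[1]+=0.00166
L1: Y=0.000-0.005161j on G[0,2]
I2: z[0]−=0.122, z[1]+=0.122
R4: Y=0.0001368+0.000j on G[2,0]
V1: row V1−V2=21.5, i_V1 at 1,2
solve → V1=26.50+16.51j, V2=4.996+16.51j
aux → i_V1=-0.6237-0.02353j

4.996+16.51j V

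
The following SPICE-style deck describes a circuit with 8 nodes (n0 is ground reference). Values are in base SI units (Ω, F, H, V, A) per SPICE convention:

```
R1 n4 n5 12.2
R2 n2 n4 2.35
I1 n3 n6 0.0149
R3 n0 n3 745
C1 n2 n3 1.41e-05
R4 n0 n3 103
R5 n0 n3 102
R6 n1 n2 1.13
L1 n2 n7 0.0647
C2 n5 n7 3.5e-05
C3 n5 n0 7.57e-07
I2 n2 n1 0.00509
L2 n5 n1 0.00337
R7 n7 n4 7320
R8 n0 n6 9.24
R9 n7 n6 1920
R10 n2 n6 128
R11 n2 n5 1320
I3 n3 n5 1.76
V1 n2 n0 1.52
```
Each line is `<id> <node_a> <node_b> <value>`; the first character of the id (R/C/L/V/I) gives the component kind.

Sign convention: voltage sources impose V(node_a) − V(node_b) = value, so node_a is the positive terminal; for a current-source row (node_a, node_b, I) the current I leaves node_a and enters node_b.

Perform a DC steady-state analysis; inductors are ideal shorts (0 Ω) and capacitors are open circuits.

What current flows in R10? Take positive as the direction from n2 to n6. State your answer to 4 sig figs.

0.01003 A

MNA unknowns: 7 node voltages V₁..V_7 plus 3 source currents (L1, L2, V1)
R1: Y=0.08197 on G[4,5]
R2: Y=0.4255 on G[2,4]
I1: z[3]−=0.0149, z[6]+=0.0149
R3: Y=0.001342 on G[0,3]
C1: Y=0.000 on G[2,3]
R4: Y=0.009709 on G[0,3]
R5: Y=0.009804 on G[0,3]
R6: Y=0.8850 on G[1,2]
L1: row V2−V7=0, i_L1 at 2,7
C2: Y=0.000 on G[5,7]
C3: Y=0.000 on G[5,0]
I2: z[2]−=0.00509, z[1]+=0.00509
L2: row V5−V1=0, i_L2 at 5,1
R7: Y=0.0001366 on G[7,4]
R8: Y=0.1082 on G[0,6]
R9: Y=0.0005208 on G[7,6]
R10: Y=0.007812 on G[2,6]
R11: Y=0.0007576 on G[2,5]
I3: z[3]−=1.76, z[5]+=1.76
V1: row V2−V0=1.52, i_V1 at 2,0
solve → V1=3.369, V2=1.520, V3=-85.11, V4=1.819, V5=3.369, V6=0.2365, V7=1.520
aux → i_L1=0.0006277, i_L2=1.631, i_V1=1.749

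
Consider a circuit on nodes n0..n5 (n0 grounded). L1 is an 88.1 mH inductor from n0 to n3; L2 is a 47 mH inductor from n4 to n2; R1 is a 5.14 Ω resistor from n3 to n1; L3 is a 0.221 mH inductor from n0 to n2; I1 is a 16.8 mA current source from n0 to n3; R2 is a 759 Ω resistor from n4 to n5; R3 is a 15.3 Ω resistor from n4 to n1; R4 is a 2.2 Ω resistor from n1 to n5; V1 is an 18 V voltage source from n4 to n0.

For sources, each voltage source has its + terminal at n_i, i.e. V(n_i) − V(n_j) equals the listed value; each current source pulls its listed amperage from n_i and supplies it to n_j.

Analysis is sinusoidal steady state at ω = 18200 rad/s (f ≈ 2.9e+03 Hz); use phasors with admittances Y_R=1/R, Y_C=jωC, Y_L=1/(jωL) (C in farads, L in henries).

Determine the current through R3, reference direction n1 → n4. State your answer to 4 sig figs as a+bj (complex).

0.01633+0.01121j A

Element admittances at ω=18200 rad/s:
  Y(L1) = 0.000-0.0006237j S between n0,n3
  Y(L2) = 0.000-0.001169j S between n4,n2
  Y(R1) = 0.1946+0.000j S between n3,n1
  Y(L3) = 0.000-0.2486j S between n0,n2
  I1: injects 0.0168 A into n3 (from n0)
  Y(R2) = 0.001318+0.000j S between n4,n5
  Y(R3) = 0.06536+0.000j S between n4,n1
  Y(R4) = 0.4545+0.000j S between n1,n5
  V1: constraint V(n4)−V(n0) = 18
Assemble and solve the 6×6 MNA system:
  V(n1)=18.25+0.1715j  V(n2)=0.08424+0.000j  V(n3)=18.34+0.2303j  V(n4)=18.00+0.000j  V(n5)=18.25+0.1710j
  i(V1)=0.01666+0.03238j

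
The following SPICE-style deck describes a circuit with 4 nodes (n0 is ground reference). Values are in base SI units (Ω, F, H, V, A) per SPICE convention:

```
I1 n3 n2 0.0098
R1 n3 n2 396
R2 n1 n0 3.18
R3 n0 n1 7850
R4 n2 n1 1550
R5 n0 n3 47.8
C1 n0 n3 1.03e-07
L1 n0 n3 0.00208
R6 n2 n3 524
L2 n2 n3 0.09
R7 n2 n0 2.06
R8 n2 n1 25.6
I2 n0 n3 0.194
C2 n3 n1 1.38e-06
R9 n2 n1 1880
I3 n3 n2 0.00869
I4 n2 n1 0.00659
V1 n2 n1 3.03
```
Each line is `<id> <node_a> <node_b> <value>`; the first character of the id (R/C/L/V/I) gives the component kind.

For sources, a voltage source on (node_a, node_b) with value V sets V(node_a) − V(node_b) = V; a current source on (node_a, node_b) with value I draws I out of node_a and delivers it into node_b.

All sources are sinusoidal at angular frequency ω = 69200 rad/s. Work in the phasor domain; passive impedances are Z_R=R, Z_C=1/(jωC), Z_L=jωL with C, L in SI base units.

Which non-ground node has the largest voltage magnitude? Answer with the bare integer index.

3

Apply KCL at each of the 3 non-ground nodes and solve the resulting linear system.
Node n1: branches {R2, R3, R4, R8, C2, R9, I4, V1} → V_1 = -1.570+0.05559j
Node n2: branches {I1, R1, R4, R6, L2, R7, R8, R9, I3, I4, V1} → V_2 = 1.460+0.05559j
Node n3: branches {I1, R1, R5, C1, L1, R6, L2, I2, C2, I3} → V_3 = -1.008-2.117j
Source currents: i(V1)=-0.8300-0.03622j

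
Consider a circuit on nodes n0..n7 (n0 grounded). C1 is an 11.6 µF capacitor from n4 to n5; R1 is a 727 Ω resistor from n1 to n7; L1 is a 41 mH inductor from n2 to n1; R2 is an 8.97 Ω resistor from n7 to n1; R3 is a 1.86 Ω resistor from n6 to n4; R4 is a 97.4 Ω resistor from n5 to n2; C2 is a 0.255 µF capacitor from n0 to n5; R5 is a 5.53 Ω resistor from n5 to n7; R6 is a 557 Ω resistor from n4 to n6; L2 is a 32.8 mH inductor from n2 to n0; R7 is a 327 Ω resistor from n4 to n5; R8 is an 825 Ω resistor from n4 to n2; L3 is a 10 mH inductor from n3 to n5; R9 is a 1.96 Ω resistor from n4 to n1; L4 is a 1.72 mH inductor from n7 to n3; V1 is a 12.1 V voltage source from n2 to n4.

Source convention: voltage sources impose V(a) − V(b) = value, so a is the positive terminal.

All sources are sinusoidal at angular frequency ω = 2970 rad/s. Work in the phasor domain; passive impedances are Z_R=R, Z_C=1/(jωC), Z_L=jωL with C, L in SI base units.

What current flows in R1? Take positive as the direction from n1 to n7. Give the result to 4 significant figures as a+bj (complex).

Apply KCL at each of the 7 non-ground nodes and solve the resulting linear system.
Node n1: branches {R1, L1, R2, R9} → V_1 = -12.78-0.3019j
Node n2: branches {L1, R4, L2, R8, V1} → V_2 = -0.8531-0.04942j
Node n3: branches {L3, L4} → V_3 = -11.97-0.5892j
Node n4: branches {C1, R3, R6, R7, R8, R9, V1} → V_4 = -12.95-0.04942j
Node n5: branches {C1, R4, C2, R5, R7, L3} → V_5 = -11.56-0.6699j
Node n6: branches {R3, R6} → V_6 = -12.95-0.04942j
Node n7: branches {R1, R2, R5, L4} → V_7 = -12.04-0.5753j
Source currents: i(V1)=-0.1262+0.08286j

-0.001022+0.0003760j A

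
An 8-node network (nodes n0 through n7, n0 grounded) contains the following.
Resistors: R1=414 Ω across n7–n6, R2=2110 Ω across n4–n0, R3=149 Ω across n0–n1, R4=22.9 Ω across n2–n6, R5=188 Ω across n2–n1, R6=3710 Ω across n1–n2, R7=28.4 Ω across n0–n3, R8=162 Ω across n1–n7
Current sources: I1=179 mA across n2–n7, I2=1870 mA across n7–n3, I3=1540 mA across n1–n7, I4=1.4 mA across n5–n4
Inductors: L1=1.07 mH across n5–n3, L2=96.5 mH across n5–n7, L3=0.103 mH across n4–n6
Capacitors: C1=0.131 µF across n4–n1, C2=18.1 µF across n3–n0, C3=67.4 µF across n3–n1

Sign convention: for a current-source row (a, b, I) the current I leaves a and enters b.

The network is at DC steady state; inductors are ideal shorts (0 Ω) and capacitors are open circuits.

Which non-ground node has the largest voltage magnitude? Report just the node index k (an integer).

1

Element admittances at DC:
  Y(R1) = 0.002415 S between n7,n6
  Y(R2) = 0.0004739 S between n4,n0
  I1: injects 0.179 A into n7 (from n2)
  L1: short n5↔n3 (DC inductor)
  L2: short n5↔n7 (DC inductor)
  L3: short n4↔n6 (DC inductor)
  I2: injects 1.87 A into n3 (from n7)
  I3: injects 1.54 A into n7 (from n1)
  Y(R3) = 0.006711 S between n0,n1
  Y(C1) = 0.000 S between n4,n1
  Y(R4) = 0.04367 S between n2,n6
  Y(C2) = 0.000 S between n3,n0
  Y(R5) = 0.005319 S between n2,n1
  Y(C3) = 0.000 S between n3,n1
  Y(R6) = 0.0002695 S between n1,n2
  Y(R7) = 0.03521 S between n0,n3
  Y(R8) = 0.006173 S between n1,n7
  I4: injects 0.0014 A into n4 (from n5)
Assemble and solve the 10×10 MNA system:
  V(n1)=-102.1  V(n2)=-84.57  V(n3)=20.51  V(n4)=-78.22  V(n5)=20.51  V(n6)=-78.22  V(n7)=20.51
  i(L1)=-1.148  i(L2)=1.146  i(L3)=0.03847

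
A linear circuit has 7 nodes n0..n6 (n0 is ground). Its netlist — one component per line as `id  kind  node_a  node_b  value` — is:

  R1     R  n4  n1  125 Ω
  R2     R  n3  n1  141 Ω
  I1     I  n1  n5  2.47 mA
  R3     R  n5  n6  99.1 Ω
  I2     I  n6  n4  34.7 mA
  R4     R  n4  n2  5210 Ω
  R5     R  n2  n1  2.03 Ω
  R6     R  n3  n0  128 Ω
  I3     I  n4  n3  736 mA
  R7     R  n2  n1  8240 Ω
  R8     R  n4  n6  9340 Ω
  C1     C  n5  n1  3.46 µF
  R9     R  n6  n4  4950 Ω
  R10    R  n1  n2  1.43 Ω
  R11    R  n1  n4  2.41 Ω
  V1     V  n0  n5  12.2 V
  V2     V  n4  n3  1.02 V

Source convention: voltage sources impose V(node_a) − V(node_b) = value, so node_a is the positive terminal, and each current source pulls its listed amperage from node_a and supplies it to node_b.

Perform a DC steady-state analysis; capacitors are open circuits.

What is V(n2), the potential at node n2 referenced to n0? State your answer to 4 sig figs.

4.355 V

Element admittances at DC:
  Y(R1) = 0.008000 S between n4,n1
  Y(R2) = 0.007092 S between n3,n1
  I1: injects 0.00247 A into n5 (from n1)
  Y(R3) = 0.01009 S between n5,n6
  I2: injects 0.0347 A into n4 (from n6)
  Y(R4) = 0.0001919 S between n4,n2
  Y(R5) = 0.4926 S between n2,n1
  Y(R6) = 0.007812 S between n3,n0
  I3: injects 0.736 A into n3 (from n4)
  Y(R7) = 0.0001214 S between n2,n1
  Y(R8) = 0.0001071 S between n4,n6
  Y(C1) = 0.000 S between n5,n1
  Y(R9) = 0.0002020 S between n6,n4
  Y(R10) = 0.6993 S between n1,n2
  Y(R11) = 0.4149 S between n1,n4
  V1: constraint V(n0)−V(n5) = 12.2
  V2: constraint V(n4)−V(n3) = 1.02
Assemble and solve the 8×8 MNA system:
  V(n1)=4.355  V(n2)=4.355  V(n3)=3.357  V(n4)=4.377  V(n5)=-12.20  V(n6)=-15.04
  i(V1)=0.02623  i(V2)=-0.7168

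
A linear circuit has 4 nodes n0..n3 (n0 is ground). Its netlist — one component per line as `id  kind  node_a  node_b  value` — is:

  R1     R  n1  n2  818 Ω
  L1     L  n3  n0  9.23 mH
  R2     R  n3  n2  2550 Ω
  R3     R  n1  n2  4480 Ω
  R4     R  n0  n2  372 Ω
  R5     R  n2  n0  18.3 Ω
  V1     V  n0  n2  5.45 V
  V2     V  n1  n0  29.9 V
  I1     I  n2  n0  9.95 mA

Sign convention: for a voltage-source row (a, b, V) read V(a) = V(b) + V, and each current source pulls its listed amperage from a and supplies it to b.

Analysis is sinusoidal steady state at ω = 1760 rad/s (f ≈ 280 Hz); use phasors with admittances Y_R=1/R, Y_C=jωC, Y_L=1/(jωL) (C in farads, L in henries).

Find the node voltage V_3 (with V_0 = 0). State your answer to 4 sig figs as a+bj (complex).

-0.0002212-0.03472j V

Apply KCL at each of the 3 non-ground nodes and solve the resulting linear system.
Node n1: branches {R1, R3, V2} → V_1 = 29.90+0.000j
Node n2: branches {R1, R2, R3, R4, R5, V1, I1} → V_2 = -5.450+0.000j
Node n3: branches {L1, R2} → V_3 = -0.0002212-0.03472j
Source currents: i(V1)=-0.3558+1.361e-05j, i(V2)=-0.05111+0.000j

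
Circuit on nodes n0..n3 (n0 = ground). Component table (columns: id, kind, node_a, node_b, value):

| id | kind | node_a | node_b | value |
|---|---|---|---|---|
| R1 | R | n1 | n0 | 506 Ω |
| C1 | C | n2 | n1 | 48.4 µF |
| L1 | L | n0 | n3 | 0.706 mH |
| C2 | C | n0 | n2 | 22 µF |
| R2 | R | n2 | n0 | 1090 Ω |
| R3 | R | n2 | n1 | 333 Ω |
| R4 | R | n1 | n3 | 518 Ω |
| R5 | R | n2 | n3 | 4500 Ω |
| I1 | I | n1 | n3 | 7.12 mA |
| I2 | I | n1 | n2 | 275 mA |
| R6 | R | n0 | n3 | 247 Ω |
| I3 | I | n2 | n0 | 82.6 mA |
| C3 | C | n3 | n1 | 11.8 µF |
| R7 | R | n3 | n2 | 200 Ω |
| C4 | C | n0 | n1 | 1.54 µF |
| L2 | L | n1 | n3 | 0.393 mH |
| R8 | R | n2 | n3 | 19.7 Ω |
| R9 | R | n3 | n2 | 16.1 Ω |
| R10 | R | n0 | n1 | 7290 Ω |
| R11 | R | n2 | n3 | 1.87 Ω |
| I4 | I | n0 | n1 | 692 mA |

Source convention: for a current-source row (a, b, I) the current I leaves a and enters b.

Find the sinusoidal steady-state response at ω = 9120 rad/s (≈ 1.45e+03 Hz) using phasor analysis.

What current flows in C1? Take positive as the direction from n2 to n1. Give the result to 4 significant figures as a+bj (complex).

-0.7654+0.1770j A

Element admittances at ω=9120 rad/s:
  Y(R1) = 0.001976+0.000j S between n1,n0
  Y(C1) = 0.000+0.4414j S between n2,n1
  Y(L1) = 0.000-0.1553j S between n0,n3
  Y(C2) = 0.000+0.2006j S between n0,n2
  Y(R2) = 0.0009174+0.000j S between n2,n0
  Y(R3) = 0.003003+0.000j S between n2,n1
  Y(R4) = 0.001931+0.000j S between n1,n3
  Y(R5) = 0.0002222+0.000j S between n2,n3
  I1: injects 0.00712 A into n3 (from n1)
  I2: injects 0.275 A into n2 (from n1)
  Y(R6) = 0.004049+0.000j S between n0,n3
  I3: injects 0.0826 A into n0 (from n2)
  Y(C3) = 0.000+0.1076j S between n3,n1
  Y(R7) = 0.005000+0.000j S between n3,n2
  Y(C4) = 0.000+0.01404j S between n0,n1
  Y(L2) = 0.000-0.2790j S between n1,n3
  Y(R8) = 0.05076+0.000j S between n2,n3
  Y(R9) = 0.06211+0.000j S between n3,n2
  Y(R10) = 0.0001372+0.000j S between n0,n1
  Y(R11) = 0.5348+0.000j S between n2,n3
  I4: injects 0.692 A into n1 (from n0)
Assemble and solve the 3×3 MNA system:
  V(n1)=2.126-8.521j  V(n2)=2.527-6.787j  V(n3)=3.151-5.741j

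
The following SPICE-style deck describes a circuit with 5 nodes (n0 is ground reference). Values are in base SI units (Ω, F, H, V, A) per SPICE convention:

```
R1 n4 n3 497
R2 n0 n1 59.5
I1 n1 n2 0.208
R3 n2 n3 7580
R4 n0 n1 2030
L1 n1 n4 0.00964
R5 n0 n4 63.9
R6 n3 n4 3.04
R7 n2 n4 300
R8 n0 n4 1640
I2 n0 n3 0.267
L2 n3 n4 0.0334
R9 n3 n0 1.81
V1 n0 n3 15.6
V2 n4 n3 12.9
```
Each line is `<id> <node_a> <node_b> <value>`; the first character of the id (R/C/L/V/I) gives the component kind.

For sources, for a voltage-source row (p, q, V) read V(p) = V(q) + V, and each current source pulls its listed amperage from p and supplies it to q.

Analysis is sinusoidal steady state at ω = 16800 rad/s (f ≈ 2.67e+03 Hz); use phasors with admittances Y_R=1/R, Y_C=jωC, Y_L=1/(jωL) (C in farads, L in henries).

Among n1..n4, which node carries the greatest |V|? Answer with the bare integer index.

2

Element admittances at ω=16800 rad/s:
  Y(R1) = 0.002012+0.000j S between n4,n3
  Y(R2) = 0.01681+0.000j S between n0,n1
  I1: injects 0.208 A into n2 (from n1)
  Y(R3) = 0.0001319+0.000j S between n2,n3
  Y(R4) = 0.0004926+0.000j S between n0,n1
  Y(L1) = 0.000-0.006175j S between n1,n4
  Y(R5) = 0.01565+0.000j S between n0,n4
  Y(R6) = 0.3289+0.000j S between n3,n4
  Y(R7) = 0.003333+0.000j S between n2,n4
  Y(R8) = 0.0006098+0.000j S between n0,n4
  I2: injects 0.267 A into n3 (from n0)
  Y(L2) = 0.000-0.001782j S between n3,n4
  Y(R9) = 0.5525+0.000j S between n3,n0
  V1: constraint V(n0)−V(n3) = 15.6
  V2: constraint V(n4)−V(n3) = 12.9
Assemble and solve the 6×6 MNA system:
  V(n1)=-10.97-2.952j  V(n2)=56.83+0.000j  V(n3)=-15.60+0.000j  V(n4)=-2.700+0.000j
  i(V1)=-9.119-0.05106j  i(V2)=-4.045+0.07405j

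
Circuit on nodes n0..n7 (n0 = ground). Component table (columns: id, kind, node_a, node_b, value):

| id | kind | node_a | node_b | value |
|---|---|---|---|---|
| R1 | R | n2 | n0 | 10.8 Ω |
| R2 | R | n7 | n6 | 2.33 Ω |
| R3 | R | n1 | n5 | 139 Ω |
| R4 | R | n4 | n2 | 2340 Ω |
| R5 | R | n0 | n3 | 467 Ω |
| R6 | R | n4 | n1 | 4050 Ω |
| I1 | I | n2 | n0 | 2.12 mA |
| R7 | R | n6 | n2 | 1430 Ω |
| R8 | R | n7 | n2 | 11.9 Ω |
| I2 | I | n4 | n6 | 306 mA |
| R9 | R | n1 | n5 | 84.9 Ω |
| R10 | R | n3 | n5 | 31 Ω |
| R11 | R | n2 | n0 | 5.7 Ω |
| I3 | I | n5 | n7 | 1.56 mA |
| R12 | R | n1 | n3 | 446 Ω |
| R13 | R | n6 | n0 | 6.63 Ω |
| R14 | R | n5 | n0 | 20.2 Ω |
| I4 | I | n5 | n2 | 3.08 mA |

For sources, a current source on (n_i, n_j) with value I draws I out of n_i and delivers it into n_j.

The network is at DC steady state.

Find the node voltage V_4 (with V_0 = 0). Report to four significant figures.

-456.8 V

MNA unknowns: 7 node voltages V₁..V_7
R1: Y=0.09259 on G[2,0]
R2: Y=0.4292 on G[7,6]
R3: Y=0.007194 on G[1,5]
R4: Y=0.0004274 on G[4,2]
R5: Y=0.002141 on G[0,3]
R6: Y=0.0002469 on G[4,1]
I1: z[2]−=0.00212, z[0]+=0.00212
R7: Y=0.0006993 on G[6,2]
R8: Y=0.08403 on G[7,2]
I2: z[4]−=0.306, z[6]+=0.306
R9: Y=0.01178 on G[1,5]
R10: Y=0.03226 on G[3,5]
R11: Y=0.1754 on G[2,0]
I3: z[5]−=0.00156, z[7]+=0.00156
R12: Y=0.002242 on G[1,3]
R13: Y=0.1508 on G[6,0]
R14: Y=0.04950 on G[5,0]
I4: z[5]−=0.00308, z[2]+=0.00308
solve → V1=-7.479, V2=-0.3020, V3=-2.421, V4=-456.8, V5=-2.230, V6=1.289, V7=1.031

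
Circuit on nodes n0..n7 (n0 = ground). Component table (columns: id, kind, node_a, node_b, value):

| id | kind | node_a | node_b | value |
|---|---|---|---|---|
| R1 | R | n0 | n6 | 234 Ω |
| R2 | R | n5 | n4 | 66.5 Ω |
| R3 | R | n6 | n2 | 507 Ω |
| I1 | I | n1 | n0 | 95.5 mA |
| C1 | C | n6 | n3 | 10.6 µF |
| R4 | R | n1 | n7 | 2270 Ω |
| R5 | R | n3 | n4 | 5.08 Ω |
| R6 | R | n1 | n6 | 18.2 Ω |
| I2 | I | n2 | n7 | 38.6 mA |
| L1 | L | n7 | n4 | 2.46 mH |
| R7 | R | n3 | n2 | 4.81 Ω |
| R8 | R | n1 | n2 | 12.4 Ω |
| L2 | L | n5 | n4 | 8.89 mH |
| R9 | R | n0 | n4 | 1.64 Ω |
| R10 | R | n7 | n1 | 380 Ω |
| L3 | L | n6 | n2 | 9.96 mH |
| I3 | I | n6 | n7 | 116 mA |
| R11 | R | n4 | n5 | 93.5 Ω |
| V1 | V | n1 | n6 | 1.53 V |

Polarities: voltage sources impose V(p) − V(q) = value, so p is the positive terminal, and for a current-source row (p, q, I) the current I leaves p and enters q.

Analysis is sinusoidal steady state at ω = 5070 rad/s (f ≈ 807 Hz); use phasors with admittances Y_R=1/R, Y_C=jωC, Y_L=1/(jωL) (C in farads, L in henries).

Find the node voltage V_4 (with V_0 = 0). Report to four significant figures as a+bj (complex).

-0.1254-0.01431j V

Element admittances at ω=5070 rad/s:
  Y(R1) = 0.004274+0.000j S between n0,n6
  Y(R2) = 0.01504+0.000j S between n5,n4
  Y(R3) = 0.001972+0.000j S between n6,n2
  I1: injects 0.0955 A into n0 (from n1)
  Y(C1) = 0.000+0.05374j S between n6,n3
  Y(R4) = 0.0004405+0.000j S between n1,n7
  Y(R5) = 0.1969+0.000j S between n3,n4
  Y(R6) = 0.05495+0.000j S between n1,n6
  I2: injects 0.0386 A into n7 (from n2)
  Y(L1) = 0.000-0.08018j S between n7,n4
  Y(R7) = 0.2079+0.000j S between n3,n2
  Y(R8) = 0.08065+0.000j S between n1,n2
  Y(L2) = 0.000-0.02219j S between n5,n4
  Y(R9) = 0.6098+0.000j S between n0,n4
  Y(R10) = 0.002632+0.000j S between n7,n1
  Y(L3) = 0.000-0.01980j S between n6,n2
  I3: injects 0.116 A into n7 (from n6)
  Y(R11) = 0.01070+0.000j S between n4,n5
  V1: constraint V(n1)−V(n6) = 1.53
Assemble and solve the 8×8 MNA system:
  V(n1)=-2.920+2.042j  V(n2)=-1.782+0.7180j  V(n3)=-1.256-0.06231j  V(n4)=-0.1254-0.01431j  V(n5)=-0.1254-0.01431j  V(n6)=-4.450+2.042j  V(n7)=-0.1344+1.807j
  i(V1)=-0.07922-0.1075j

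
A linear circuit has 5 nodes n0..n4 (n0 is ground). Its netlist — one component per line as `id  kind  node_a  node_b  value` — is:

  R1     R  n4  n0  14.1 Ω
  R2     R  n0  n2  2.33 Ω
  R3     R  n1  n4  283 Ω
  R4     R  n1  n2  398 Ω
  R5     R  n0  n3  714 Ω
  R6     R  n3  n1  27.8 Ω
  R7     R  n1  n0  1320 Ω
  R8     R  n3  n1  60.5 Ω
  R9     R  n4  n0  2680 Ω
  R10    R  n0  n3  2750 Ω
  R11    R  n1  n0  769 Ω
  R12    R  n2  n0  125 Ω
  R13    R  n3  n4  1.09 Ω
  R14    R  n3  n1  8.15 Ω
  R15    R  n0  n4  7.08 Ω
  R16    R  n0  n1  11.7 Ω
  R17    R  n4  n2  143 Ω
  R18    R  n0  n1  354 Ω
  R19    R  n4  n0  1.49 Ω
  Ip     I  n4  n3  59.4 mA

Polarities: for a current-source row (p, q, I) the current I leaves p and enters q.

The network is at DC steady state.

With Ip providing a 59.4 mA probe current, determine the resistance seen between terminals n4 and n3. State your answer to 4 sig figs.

MNA unknowns: 4 node voltages V₁..V_4
R1: Y=0.07092 on G[4,0]
R2: Y=0.4292 on G[0,2]
R3: Y=0.003534 on G[1,4]
R4: Y=0.002513 on G[1,2]
R5: Y=0.001401 on G[0,3]
R6: Y=0.03597 on G[3,1]
R7: Y=0.0007576 on G[1,0]
R8: Y=0.01653 on G[3,1]
R9: Y=0.0003731 on G[4,0]
R10: Y=0.0003636 on G[0,3]
R11: Y=0.001300 on G[1,0]
R12: Y=0.008000 on G[2,0]
R13: Y=0.9174 on G[3,4]
R14: Y=0.1227 on G[3,1]
R15: Y=0.1412 on G[0,4]
R16: Y=0.08547 on G[0,1]
R17: Y=0.006993 on G[4,2]
R18: Y=0.002825 on G[0,1]
R19: Y=0.6711 on G[4,0]
Ip: z[4]−=0.0594, z[3]+=0.0594
solve → V1=0.03662, V2=0.0001445, V3=0.05685, V4=-0.003929

R_eq = 1.023 Ω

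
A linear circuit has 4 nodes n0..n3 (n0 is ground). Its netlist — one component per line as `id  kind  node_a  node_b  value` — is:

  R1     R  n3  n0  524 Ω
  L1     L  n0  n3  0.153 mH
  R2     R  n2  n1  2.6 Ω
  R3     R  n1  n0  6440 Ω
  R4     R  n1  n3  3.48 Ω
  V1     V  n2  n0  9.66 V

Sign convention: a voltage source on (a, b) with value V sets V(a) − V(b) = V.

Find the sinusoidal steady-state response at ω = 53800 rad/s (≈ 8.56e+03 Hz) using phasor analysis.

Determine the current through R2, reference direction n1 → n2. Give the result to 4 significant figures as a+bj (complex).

-0.5654+0.7475j A

MNA unknowns: 3 node voltages V₁..V_3 plus 1 source current (V1)
R1: Y=0.001908+0.000j on G[3,0]
L1: Y=0.000-0.1215j on G[0,3]
R2: Y=0.3846+0.000j on G[2,1]
R3: Y=0.0001553+0.000j on G[1,0]
R4: Y=0.2874+0.000j on G[1,3]
V1: row V2−V0=9.66, i_V1 at 2,0
solve → V1=8.190+1.943j, V2=9.660+0.000j, V3=6.227+4.546j
aux → i_V1=-0.5654+0.7475j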